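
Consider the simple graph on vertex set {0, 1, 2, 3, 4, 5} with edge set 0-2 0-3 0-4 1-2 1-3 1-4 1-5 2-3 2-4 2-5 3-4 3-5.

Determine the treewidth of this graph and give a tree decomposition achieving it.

Treewidth 3.
One optimal decomposition is:
Bags: B1 = {1, 2, 3, 4}  B2 = {0, 2, 3, 4}  B3 = {1, 2, 3, 5}
Tree: B1–B2, B1–B3

Every bag has size at most 4, so the width is 4 − 1 = 3 and tw(G) ≤ 3. Conversely, {0, 2, 3, 4} is a clique of size 4, and the vertices of any clique must share a bag in every tree decomposition; so some bag has ≥ 4 vertices and tw(G) ≥ 3. Hence tw(G) = 3 exactly.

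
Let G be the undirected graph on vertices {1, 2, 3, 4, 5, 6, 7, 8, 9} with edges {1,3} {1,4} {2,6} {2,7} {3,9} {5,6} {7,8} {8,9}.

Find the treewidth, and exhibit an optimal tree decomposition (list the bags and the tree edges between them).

Treewidth 1.
One such decomposition:
Bags: B1 = {1, 4}  B2 = {1, 3}  B3 = {3, 9}  B4 = {8, 9}  B5 = {7, 8}  B6 = {2, 7}  B7 = {2, 6}  B8 = {5, 6}
Tree: B1–B2, B2–B3, B3–B4, B4–B5, B5–B6, B6–B7, B7–B8

The largest bag has 2 vertices, giving width 1; this decomposition certifies tw(G) ≤ 1. Since G has at least one edge (e.g. 4–1), it is not an edgeless graph, so tw(G) ≥ 1. Therefore the treewidth is 1.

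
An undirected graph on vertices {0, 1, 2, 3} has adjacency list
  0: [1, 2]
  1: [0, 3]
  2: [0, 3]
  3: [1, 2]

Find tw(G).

2

A width-2 tree decomposition is:
Bags: B1 = {0, 1, 3}  B2 = {0, 2, 3}
Tree: B1–B2
The largest bag has 3 vertices, giving width 2; this decomposition certifies tw(G) ≤ 2. Since 0–1–3–2–0 is a cycle in G, G is not acyclic. Forests are exactly the graphs of treewidth ≤ 1, so tw(G) ≥ 2. Therefore the treewidth is 2.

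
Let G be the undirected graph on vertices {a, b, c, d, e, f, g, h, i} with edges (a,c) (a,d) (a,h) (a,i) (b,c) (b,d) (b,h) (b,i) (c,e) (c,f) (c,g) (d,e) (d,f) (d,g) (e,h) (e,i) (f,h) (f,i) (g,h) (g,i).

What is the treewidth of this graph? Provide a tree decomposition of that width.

Treewidth 4.
One such decomposition:
Bags: B1 = {c, d, g, h, i}  B2 = {a, c, d, h, i}  B3 = {c, d, f, h, i}  B4 = {b, c, d, h, i}  B5 = {c, d, e, h, i}
Tree: B1–B2, B2–B3, B3–B4, B4–B5

Each bag holds 5 vertices, so the decomposition has width 4, which upper-bounds the treewidth. For the lower bound: the 5 vertex sets {g,h}, {a,c}, {d,f}, {i}, {b} are disjoint, each induces a connected subgraph, and every pair is joined by at least one edge of G. Contracting each set to a single vertex therefore yields K_{5} as a minor, and since treewidth is minor-monotone, tw(G) ≥ tw(K_{5}) = 4. Therefore the treewidth is 4.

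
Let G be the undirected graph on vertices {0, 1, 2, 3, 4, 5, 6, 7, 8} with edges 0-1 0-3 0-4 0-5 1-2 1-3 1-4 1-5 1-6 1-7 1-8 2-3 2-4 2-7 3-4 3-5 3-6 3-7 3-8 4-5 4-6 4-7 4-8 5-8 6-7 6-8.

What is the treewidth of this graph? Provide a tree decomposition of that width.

Each bag holds 5 vertices, so the decomposition has width 4, which upper-bounds the treewidth. On the other hand G contains the 5-clique {1, 2, 3, 4, 7}. A clique must lie in a single bag of any decomposition, so no decomposition can have width below 4. The upper and lower bounds meet at 4, so that is the treewidth.

Treewidth 4.
Bags: B1 = {1, 3, 4, 5, 8}  B2 = {1, 3, 4, 6, 8}  B3 = {1, 3, 4, 6, 7}  B4 = {0, 1, 3, 4, 5}  B5 = {1, 2, 3, 4, 7}
Tree: B1–B2, B2–B3, B1–B4, B3–B5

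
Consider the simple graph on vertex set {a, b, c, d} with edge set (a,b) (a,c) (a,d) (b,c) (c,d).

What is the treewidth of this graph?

2

A width-2 tree decomposition is:
Bags: B1 = {a, b, c}  B2 = {a, c, d}
Tree: B1–B2
Every bag has size at most 3, so the width is 3 − 1 = 2 and tw(G) ≤ 2. Conversely, {a, c, d} is a clique of size 3, and the vertices of any clique must share a bag in every tree decomposition; so some bag has ≥ 3 vertices and tw(G) ≥ 2. Therefore the treewidth is 2.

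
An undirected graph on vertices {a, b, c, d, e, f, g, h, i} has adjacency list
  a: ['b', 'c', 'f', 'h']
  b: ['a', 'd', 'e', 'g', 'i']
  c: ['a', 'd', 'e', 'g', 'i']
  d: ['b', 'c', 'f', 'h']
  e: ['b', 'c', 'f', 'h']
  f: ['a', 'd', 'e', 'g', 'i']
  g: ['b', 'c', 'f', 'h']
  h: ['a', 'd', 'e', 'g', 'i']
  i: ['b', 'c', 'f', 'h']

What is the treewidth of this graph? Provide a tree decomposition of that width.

Each bag holds 5 vertices, so the decomposition has width 4, which upper-bounds the treewidth. For the lower bound: the 5 vertex sets {f,i}, {b,d}, {g,h}, {c}, {a} are disjoint, each induces a connected subgraph, and every pair is joined by at least one edge of G. Contracting each set to a single vertex therefore yields K_{5} as a minor, and since treewidth is minor-monotone, tw(G) ≥ tw(K_{5}) = 4. The upper and lower bounds meet at 4, so that is the treewidth.

Treewidth 4.
One such decomposition:
Bags: B1 = {b, c, f, h, i}  B2 = {b, c, d, f, h}  B3 = {b, c, f, g, h}  B4 = {a, b, c, f, h}  B5 = {b, c, e, f, h}
Tree: B1–B2, B2–B3, B3–B4, B4–B5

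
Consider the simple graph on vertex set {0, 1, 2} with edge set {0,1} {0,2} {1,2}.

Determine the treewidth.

2

A width-2 tree decomposition is:
Bags: B1 = {0, 1, 2}
Tree: (single bag)
With just one bag of size 3, the width is 3 − 1 = 2, so tw(G) ≤ 2. On the other hand G contains the 3-clique {0, 1, 2}. A clique must lie in a single bag of any decomposition, so no decomposition can have width below 2. The upper and lower bounds meet at 2, so that is the treewidth.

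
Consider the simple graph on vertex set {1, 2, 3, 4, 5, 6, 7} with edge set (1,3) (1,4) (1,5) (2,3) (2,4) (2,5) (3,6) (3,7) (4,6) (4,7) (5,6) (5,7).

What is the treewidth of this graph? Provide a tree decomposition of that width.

Each bag holds 4 vertices, so the decomposition has width 3, which upper-bounds the treewidth. For the lower bound: the 4 vertex sets {3,6}, {2,4}, {5}, {7} are disjoint, each induces a connected subgraph, and every pair is joined by at least one edge of G. Contracting each set to a single vertex therefore yields K_{4} as a minor, and since treewidth is minor-monotone, tw(G) ≥ tw(K_{4}) = 3. Therefore the treewidth is 3.

Treewidth 3.
One such decomposition:
Bags: B1 = {3, 4, 5, 6}  B2 = {2, 3, 4, 5}  B3 = {3, 4, 5, 7}  B4 = {1, 3, 4, 5}
Tree: B1–B2, B2–B3, B3–B4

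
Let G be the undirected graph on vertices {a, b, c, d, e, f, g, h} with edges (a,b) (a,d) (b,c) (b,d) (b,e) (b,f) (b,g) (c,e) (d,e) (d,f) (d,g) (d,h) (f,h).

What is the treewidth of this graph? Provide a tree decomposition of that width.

The largest bag has 3 vertices, giving width 2; this decomposition certifies tw(G) ≤ 2. For the lower bound, the 3 vertices {d, f, h} are pairwise adjacent, and any tree decomposition puts a clique entirely inside one bag — forcing width ≥ 2. Hence tw(G) = 2 exactly.

Treewidth 2.
One optimal decomposition is:
Bags: B1 = {b, d, f}  B2 = {a, b, d}  B3 = {b, d, e}  B4 = {b, c, e}  B5 = {b, d, g}  B6 = {d, f, h}
Tree: B1–B2, B2–B3, B3–B4, B2–B5, B1–B6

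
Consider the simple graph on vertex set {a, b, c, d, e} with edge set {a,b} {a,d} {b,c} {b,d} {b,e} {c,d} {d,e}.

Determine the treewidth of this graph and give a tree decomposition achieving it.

Treewidth 2.
One such decomposition:
Bags: B1 = {b, d, e}  B2 = {a, b, d}  B3 = {b, c, d}
Tree: B1–B2, B2–B3

Every bag has size at most 3, so the width is 3 − 1 = 2 and tw(G) ≤ 2. On the other hand G contains the 3-clique {b, d, e}. A clique must lie in a single bag of any decomposition, so no decomposition can have width below 2. The upper and lower bounds meet at 2, so that is the treewidth.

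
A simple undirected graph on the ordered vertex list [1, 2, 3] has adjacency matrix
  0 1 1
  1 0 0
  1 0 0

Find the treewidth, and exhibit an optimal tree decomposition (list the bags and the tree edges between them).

Treewidth 1.
Bags: B1 = {1, 2}  B2 = {1, 3}
Tree: B1–B2

Every bag has size at most 2, so the width is 2 − 1 = 1 and tw(G) ≤ 1. G has an edge, so its treewidth is at least 1. Combining the bounds, tw(G) = 1.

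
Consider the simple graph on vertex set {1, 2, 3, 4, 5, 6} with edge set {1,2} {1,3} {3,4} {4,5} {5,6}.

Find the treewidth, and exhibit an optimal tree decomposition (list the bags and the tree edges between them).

The largest bag has 2 vertices, giving width 1; this decomposition certifies tw(G) ≤ 1. Since G has at least one edge (e.g. 2–1), it is not an edgeless graph, so tw(G) ≥ 1. Hence tw(G) = 1 exactly.

Treewidth 1.
Bags: B1 = {1, 2}  B2 = {1, 3}  B3 = {3, 4}  B4 = {4, 5}  B5 = {5, 6}
Tree: B1–B2, B2–B3, B3–B4, B4–B5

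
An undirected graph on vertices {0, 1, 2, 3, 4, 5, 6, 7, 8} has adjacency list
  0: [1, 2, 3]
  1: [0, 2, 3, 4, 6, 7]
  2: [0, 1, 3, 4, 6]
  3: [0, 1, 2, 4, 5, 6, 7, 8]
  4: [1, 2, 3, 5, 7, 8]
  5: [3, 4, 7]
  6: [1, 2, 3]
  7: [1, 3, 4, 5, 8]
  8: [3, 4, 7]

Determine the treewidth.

3

A width-3 tree decomposition is:
Bags: B1 = {1, 3, 4, 7}  B2 = {1, 2, 3, 4}  B3 = {3, 4, 5, 7}  B4 = {0, 1, 2, 3}  B5 = {1, 2, 3, 6}  B6 = {3, 4, 7, 8}
Tree: B1–B2, B1–B3, B2–B4, B4–B5, B1–B6
Every bag has size at most 4, so the width is 4 − 1 = 3 and tw(G) ≤ 3. On the other hand G contains the 4-clique {3, 4, 7, 8}. A clique must lie in a single bag of any decomposition, so no decomposition can have width below 3. Therefore the treewidth is 3.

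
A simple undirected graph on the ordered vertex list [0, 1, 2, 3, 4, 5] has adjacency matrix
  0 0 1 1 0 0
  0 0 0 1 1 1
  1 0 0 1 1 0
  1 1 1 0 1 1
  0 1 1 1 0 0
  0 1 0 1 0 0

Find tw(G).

A width-2 tree decomposition is:
Bags: B1 = {1, 3, 4}  B2 = {1, 3, 5}  B3 = {2, 3, 4}  B4 = {0, 2, 3}
Tree: B1–B2, B1–B3, B3–B4
The largest bag has 3 vertices, giving width 2; this decomposition certifies tw(G) ≤ 2. On the other hand G contains the 3-clique {0, 2, 3}. A clique must lie in a single bag of any decomposition, so no decomposition can have width below 2. Therefore the treewidth is 2.

2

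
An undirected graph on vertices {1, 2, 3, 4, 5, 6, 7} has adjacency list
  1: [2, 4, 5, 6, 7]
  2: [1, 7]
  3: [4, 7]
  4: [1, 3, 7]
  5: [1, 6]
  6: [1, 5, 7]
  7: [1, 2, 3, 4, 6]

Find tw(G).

A width-2 tree decomposition is:
Bags: B1 = {1, 4, 7}  B2 = {1, 2, 7}  B3 = {1, 6, 7}  B4 = {3, 4, 7}  B5 = {1, 5, 6}
Tree: B1–B2, B1–B3, B1–B4, B3–B5
The largest bag has 3 vertices, giving width 2; this decomposition certifies tw(G) ≤ 2. Conversely, {1, 5, 6} is a clique of size 3, and the vertices of any clique must share a bag in every tree decomposition; so some bag has ≥ 3 vertices and tw(G) ≥ 2. The upper and lower bounds meet at 2, so that is the treewidth.

2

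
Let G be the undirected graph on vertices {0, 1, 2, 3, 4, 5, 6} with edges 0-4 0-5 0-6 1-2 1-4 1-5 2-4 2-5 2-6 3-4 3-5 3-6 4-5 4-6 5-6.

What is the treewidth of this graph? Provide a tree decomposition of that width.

The largest bag has 4 vertices, giving width 3; this decomposition certifies tw(G) ≤ 3. For the lower bound, the 4 vertices {1, 2, 4, 5} are pairwise adjacent, and any tree decomposition puts a clique entirely inside one bag — forcing width ≥ 3. Therefore the treewidth is 3.

Treewidth 3.
Bags: B1 = {3, 4, 5, 6}  B2 = {0, 4, 5, 6}  B3 = {2, 4, 5, 6}  B4 = {1, 2, 4, 5}
Tree: B1–B2, B1–B3, B3–B4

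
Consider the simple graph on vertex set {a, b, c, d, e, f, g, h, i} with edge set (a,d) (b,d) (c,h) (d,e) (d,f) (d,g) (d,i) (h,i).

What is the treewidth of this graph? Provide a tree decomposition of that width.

Treewidth 1.
Bags: B1 = {h, i}  B2 = {d, i}  B3 = {a, d}  B4 = {c, h}  B5 = {d, e}  B6 = {d, g}  B7 = {b, d}  B8 = {d, f}
Tree: B1–B2, B2–B3, B1–B4, B2–B5, B3–B6, B2–B7, B7–B8

The largest bag has 2 vertices, giving width 1; this decomposition certifies tw(G) ≤ 1. Any graph with an edge has treewidth ≥ 1, and G has the edge h–i. Therefore the treewidth is 1.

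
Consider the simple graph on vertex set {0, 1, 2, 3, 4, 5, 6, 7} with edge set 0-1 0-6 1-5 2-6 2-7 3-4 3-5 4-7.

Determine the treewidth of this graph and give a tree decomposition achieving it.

Each bag holds 3 vertices, so the decomposition has width 2, which upper-bounds the treewidth. The edges 3–5–1–0–6–2–7–4–3 form a cycle, so G is not a tree and its treewidth is at least 2. Hence tw(G) = 2 exactly.

Treewidth 2.
One optimal decomposition is:
Bags: B1 = {1, 3, 5}  B2 = {0, 1, 3}  B3 = {0, 3, 6}  B4 = {2, 3, 6}  B5 = {2, 3, 7}  B6 = {3, 4, 7}
Tree: B1–B2, B2–B3, B3–B4, B4–B5, B5–B6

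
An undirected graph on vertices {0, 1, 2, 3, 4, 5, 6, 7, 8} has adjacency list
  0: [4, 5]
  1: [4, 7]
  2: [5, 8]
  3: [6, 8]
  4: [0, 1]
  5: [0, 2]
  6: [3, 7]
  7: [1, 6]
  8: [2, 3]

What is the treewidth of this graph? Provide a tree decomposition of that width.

Treewidth 2.
Bags: B1 = {3, 6, 8}  B2 = {6, 7, 8}  B3 = {1, 7, 8}  B4 = {1, 4, 8}  B5 = {0, 4, 8}  B6 = {0, 5, 8}  B7 = {2, 5, 8}
Tree: B1–B2, B2–B3, B3–B4, B4–B5, B5–B6, B6–B7

Every bag has size at most 3, so the width is 3 − 1 = 2 and tw(G) ≤ 2. Since 8–3–6–7–1–4–0–5–2–8 is a cycle in G, G is not acyclic. Forests are exactly the graphs of treewidth ≤ 1, so tw(G) ≥ 2. Hence tw(G) = 2 exactly.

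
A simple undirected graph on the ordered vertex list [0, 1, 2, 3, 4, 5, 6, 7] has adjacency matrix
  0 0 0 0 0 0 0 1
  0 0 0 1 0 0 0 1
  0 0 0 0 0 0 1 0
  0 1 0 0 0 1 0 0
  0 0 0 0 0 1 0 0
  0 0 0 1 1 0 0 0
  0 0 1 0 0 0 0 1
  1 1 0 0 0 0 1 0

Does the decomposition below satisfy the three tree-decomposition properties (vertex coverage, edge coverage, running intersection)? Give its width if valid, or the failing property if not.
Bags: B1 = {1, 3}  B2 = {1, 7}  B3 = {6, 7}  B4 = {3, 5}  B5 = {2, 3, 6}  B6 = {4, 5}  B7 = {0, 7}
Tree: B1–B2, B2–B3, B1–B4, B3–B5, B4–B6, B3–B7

No — bags containing vertex 3 are not connected in the tree.

A tree decomposition must satisfy three properties: every vertex lies in some bag; for every edge, both endpoints lie together in some bag; and for every vertex, the bags containing it form a connected subtree. Here bags containing vertex 3 are not connected in the tree, so the decomposition is invalid.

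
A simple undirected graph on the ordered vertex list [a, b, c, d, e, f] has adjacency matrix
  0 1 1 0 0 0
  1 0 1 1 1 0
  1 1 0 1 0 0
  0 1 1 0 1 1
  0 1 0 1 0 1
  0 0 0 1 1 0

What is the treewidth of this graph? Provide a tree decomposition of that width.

Every bag has size at most 3, so the width is 3 − 1 = 2 and tw(G) ≤ 2. For the lower bound, the 3 vertices {d, e, f} are pairwise adjacent, and any tree decomposition puts a clique entirely inside one bag — forcing width ≥ 2. The upper and lower bounds meet at 2, so that is the treewidth.

Treewidth 2.
One optimal decomposition is:
Bags: B1 = {b, d, e}  B2 = {b, c, d}  B3 = {d, e, f}  B4 = {a, b, c}
Tree: B1–B2, B1–B3, B2–B4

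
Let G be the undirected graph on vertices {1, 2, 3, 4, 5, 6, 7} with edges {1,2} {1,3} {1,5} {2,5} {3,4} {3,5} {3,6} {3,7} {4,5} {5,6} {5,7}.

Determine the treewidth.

2

A width-2 tree decomposition is:
Bags: B1 = {1, 3, 5}  B2 = {3, 5, 6}  B3 = {3, 5, 7}  B4 = {1, 2, 5}  B5 = {3, 4, 5}
Tree: B1–B2, B1–B3, B1–B4, B1–B5
Every bag has size at most 3, so the width is 3 − 1 = 2 and tw(G) ≤ 2. On the other hand G contains the 3-clique {1, 2, 5}. A clique must lie in a single bag of any decomposition, so no decomposition can have width below 2. Combining the bounds, tw(G) = 2.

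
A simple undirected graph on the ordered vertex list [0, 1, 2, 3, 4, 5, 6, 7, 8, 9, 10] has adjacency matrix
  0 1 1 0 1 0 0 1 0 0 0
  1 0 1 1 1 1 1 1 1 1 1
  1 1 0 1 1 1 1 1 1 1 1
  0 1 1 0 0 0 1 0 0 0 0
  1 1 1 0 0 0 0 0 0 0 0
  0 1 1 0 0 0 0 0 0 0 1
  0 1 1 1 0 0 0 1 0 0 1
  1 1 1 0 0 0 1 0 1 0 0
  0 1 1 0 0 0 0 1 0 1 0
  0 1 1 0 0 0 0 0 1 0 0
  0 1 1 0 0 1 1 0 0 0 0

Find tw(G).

A width-3 tree decomposition is:
Bags: B1 = {1, 2, 6, 10}  B2 = {1, 2, 3, 6}  B3 = {1, 2, 6, 7}  B4 = {1, 2, 5, 10}  B5 = {0, 1, 2, 7}  B6 = {0, 1, 2, 4}  B7 = {1, 2, 7, 8}  B8 = {1, 2, 8, 9}
Tree: B1–B2, B1–B3, B1–B4, B3–B5, B5–B6, B3–B7, B7–B8
Each bag holds 4 vertices, so the decomposition has width 3, which upper-bounds the treewidth. For the lower bound, the 4 vertices {0, 1, 2, 4} are pairwise adjacent, and any tree decomposition puts a clique entirely inside one bag — forcing width ≥ 3. The upper and lower bounds meet at 3, so that is the treewidth.

3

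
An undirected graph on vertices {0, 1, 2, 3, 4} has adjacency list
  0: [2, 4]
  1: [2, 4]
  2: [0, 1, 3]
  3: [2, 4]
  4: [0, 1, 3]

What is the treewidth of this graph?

2

A width-2 tree decomposition is:
Bags: B1 = {0, 2, 4}  B2 = {2, 3, 4}  B3 = {1, 2, 4}
Tree: B1–B2, B2–B3
Every bag has size at most 3, so the width is 3 − 1 = 2 and tw(G) ≤ 2. Since 4–0–2–3–4 is a cycle in G, G is not acyclic. Forests are exactly the graphs of treewidth ≤ 1, so tw(G) ≥ 2. The upper and lower bounds meet at 2, so that is the treewidth.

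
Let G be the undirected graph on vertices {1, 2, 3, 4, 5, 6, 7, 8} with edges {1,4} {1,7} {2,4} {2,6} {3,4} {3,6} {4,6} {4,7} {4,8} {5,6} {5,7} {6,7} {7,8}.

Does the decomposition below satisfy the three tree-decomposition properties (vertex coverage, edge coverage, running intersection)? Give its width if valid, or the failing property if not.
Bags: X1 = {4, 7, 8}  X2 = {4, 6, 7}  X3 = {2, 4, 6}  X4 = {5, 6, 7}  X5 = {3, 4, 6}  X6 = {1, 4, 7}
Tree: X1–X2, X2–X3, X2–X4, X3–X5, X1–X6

Yes; width 2.

Checking the three conditions: (i) the bags cover all of {1, 2, 3, 4, 5, 6, 7, 8}; (ii) for each edge, some bag contains both endpoints; (iii) the bags containing any fixed vertex form a subtree. All hold, so the decomposition is valid with width 3 − 1 = 2.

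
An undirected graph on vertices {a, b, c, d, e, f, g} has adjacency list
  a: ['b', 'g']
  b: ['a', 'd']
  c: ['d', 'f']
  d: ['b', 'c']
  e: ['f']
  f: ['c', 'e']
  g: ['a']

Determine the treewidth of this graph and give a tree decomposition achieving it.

Each bag holds 2 vertices, so the decomposition has width 1, which upper-bounds the treewidth. Any graph with an edge has treewidth ≥ 1, and G has the edge e–f. Hence tw(G) = 1 exactly.

Treewidth 1.
Bags: B1 = {e, f}  B2 = {c, f}  B3 = {c, d}  B4 = {b, d}  B5 = {a, b}  B6 = {a, g}
Tree: B1–B2, B2–B3, B3–B4, B4–B5, B5–B6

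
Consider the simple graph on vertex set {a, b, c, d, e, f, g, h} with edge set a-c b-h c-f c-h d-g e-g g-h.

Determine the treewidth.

A width-1 tree decomposition is:
Bags: B1 = {g, h}  B2 = {b, h}  B3 = {c, h}  B4 = {a, c}  B5 = {c, f}  B6 = {e, g}  B7 = {d, g}
Tree: B1–B2, B2–B3, B3–B4, B4–B5, B1–B6, B1–B7
Every bag has size at most 2, so the width is 2 − 1 = 1 and tw(G) ≤ 1. Any graph with an edge has treewidth ≥ 1, and G has the edge h–g. Therefore the treewidth is 1.

1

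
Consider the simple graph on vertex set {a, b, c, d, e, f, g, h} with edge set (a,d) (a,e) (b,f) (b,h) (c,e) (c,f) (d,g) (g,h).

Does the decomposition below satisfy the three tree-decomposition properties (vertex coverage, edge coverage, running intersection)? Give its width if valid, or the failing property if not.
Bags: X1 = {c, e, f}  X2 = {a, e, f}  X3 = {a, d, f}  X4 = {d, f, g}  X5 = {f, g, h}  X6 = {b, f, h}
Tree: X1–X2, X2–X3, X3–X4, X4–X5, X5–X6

Checking the three conditions: (i) the bags cover all of {a, b, c, d, e, f, g, h}; (ii) for each edge, some bag contains both endpoints; (iii) the bags containing any fixed vertex form a subtree. All hold, so the decomposition is valid with width 3 − 1 = 2.

Yes; width 2.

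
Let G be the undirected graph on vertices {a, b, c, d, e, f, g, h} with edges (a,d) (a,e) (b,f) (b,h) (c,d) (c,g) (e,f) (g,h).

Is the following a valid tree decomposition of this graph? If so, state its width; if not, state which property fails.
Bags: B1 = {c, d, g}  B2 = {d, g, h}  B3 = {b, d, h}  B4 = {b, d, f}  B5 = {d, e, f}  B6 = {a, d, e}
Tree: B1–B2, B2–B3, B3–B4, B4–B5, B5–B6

Every vertex of G appears in some bag (union = {a, b, c, d, e, f, g, h}); every edge is covered by a bag; and for each vertex v the set of bags containing v is connected in the bag tree. The decomposition is therefore valid. The largest bag has 3 vertices, so the width is 2.

Yes; width 2.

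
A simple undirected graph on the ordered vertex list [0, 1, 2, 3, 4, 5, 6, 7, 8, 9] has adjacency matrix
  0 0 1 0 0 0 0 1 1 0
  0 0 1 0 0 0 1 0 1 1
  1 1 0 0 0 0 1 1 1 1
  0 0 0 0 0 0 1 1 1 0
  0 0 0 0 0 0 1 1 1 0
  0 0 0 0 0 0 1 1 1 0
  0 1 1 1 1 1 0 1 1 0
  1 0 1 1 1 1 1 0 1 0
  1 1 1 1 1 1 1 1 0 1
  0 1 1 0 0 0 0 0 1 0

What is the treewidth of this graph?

A width-3 tree decomposition is:
Bags: B1 = {2, 6, 7, 8}  B2 = {4, 6, 7, 8}  B3 = {1, 2, 6, 8}  B4 = {0, 2, 7, 8}  B5 = {5, 6, 7, 8}  B6 = {3, 6, 7, 8}  B7 = {1, 2, 8, 9}
Tree: B1–B2, B1–B3, B1–B4, B1–B5, B5–B6, B3–B7
Each bag holds 4 vertices, so the decomposition has width 3, which upper-bounds the treewidth. For the lower bound, the 4 vertices {0, 2, 7, 8} are pairwise adjacent, and any tree decomposition puts a clique entirely inside one bag — forcing width ≥ 3. Therefore the treewidth is 3.

3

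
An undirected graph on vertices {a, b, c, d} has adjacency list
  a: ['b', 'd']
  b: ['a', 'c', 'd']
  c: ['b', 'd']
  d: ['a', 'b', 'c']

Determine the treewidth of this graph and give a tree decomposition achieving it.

The largest bag has 3 vertices, giving width 2; this decomposition certifies tw(G) ≤ 2. Conversely, {b, c, d} is a clique of size 3, and the vertices of any clique must share a bag in every tree decomposition; so some bag has ≥ 3 vertices and tw(G) ≥ 2. Therefore the treewidth is 2.

Treewidth 2.
Bags: B1 = {b, c, d}  B2 = {a, b, d}
Tree: B1–B2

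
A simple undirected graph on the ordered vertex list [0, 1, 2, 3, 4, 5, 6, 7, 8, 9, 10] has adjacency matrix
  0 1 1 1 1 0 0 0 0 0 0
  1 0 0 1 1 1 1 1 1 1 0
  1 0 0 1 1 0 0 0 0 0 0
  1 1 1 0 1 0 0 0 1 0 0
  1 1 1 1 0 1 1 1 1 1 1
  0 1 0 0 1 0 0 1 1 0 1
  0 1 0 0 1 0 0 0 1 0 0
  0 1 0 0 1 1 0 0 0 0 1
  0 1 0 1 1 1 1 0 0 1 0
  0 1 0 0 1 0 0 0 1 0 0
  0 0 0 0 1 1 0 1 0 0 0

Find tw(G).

A width-3 tree decomposition is:
Bags: B1 = {1, 4, 5, 8}  B2 = {1, 4, 6, 8}  B3 = {1, 3, 4, 8}  B4 = {1, 4, 8, 9}  B5 = {0, 1, 3, 4}  B6 = {0, 2, 3, 4}  B7 = {1, 4, 5, 7}  B8 = {4, 5, 7, 10}
Tree: B1–B2, B2–B3, B3–B4, B3–B5, B5–B6, B1–B7, B7–B8
Each bag holds 4 vertices, so the decomposition has width 3, which upper-bounds the treewidth. On the other hand G contains the 4-clique {0, 1, 3, 4}. A clique must lie in a single bag of any decomposition, so no decomposition can have width below 3. Combining the bounds, tw(G) = 3.

3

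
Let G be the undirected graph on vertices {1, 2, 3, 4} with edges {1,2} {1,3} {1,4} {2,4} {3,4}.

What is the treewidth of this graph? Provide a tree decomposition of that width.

Each bag holds 3 vertices, so the decomposition has width 2, which upper-bounds the treewidth. On the other hand G contains the 3-clique {1, 2, 4}. A clique must lie in a single bag of any decomposition, so no decomposition can have width below 2. Therefore the treewidth is 2.

Treewidth 2.
One such decomposition:
Bags: B1 = {1, 2, 4}  B2 = {1, 3, 4}
Tree: B1–B2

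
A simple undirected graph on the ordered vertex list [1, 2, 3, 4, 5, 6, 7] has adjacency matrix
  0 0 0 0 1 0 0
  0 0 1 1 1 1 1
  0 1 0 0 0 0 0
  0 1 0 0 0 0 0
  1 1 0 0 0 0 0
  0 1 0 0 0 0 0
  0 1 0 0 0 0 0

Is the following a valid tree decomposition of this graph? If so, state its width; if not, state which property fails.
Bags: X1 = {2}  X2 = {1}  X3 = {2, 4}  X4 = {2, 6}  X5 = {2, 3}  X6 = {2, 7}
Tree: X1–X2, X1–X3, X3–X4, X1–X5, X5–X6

No — vertex 5 appears in no bag.

A tree decomposition must satisfy three properties: every vertex lies in some bag; for every edge, both endpoints lie together in some bag; and for every vertex, the bags containing it form a connected subtree. Here vertex 5 appears in no bag, so the decomposition is invalid.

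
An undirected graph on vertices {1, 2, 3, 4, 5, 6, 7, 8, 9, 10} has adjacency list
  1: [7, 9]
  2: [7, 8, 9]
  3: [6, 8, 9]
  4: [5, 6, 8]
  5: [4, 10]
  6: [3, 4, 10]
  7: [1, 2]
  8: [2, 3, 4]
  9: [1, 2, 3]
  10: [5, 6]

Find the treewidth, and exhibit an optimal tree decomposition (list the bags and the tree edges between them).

Each bag holds 3 vertices, so the decomposition has width 2, which upper-bounds the treewidth. Since 10–5–4–6–10 is a cycle in G, G is not acyclic. Forests are exactly the graphs of treewidth ≤ 1, so tw(G) ≥ 2. The upper and lower bounds meet at 2, so that is the treewidth.

Treewidth 2.
One optimal decomposition is:
Bags: B1 = {5, 6, 10}  B2 = {4, 5, 6}  B3 = {3, 4, 6}  B4 = {3, 4, 8}  B5 = {3, 8, 9}  B6 = {2, 8, 9}  B7 = {1, 2, 9}  B8 = {1, 2, 7}
Tree: B1–B2, B2–B3, B3–B4, B4–B5, B5–B6, B6–B7, B7–B8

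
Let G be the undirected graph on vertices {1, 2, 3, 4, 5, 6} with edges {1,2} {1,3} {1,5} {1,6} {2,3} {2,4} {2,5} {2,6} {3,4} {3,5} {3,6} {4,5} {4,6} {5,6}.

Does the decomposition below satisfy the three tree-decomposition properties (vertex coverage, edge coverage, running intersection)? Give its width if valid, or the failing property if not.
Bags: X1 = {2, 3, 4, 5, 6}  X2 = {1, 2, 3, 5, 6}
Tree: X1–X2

Checking the three conditions: (i) the bags cover all of {1, 2, 3, 4, 5, 6}; (ii) for each edge, some bag contains both endpoints; (iii) the bags containing any fixed vertex form a subtree. All hold, so the decomposition is valid with width 5 − 1 = 4.

Yes; width 4.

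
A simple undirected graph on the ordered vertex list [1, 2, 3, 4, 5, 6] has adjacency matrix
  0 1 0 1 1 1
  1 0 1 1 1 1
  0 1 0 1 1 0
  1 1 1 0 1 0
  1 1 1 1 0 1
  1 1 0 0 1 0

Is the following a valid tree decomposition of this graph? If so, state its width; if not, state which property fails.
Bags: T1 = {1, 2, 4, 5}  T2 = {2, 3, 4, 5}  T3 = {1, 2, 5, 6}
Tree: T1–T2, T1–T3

Yes; width 3.

Checking the three conditions: (i) the bags cover all of {1, 2, 3, 4, 5, 6}; (ii) for each edge, some bag contains both endpoints; (iii) the bags containing any fixed vertex form a subtree. All hold, so the decomposition is valid with width 4 − 1 = 3.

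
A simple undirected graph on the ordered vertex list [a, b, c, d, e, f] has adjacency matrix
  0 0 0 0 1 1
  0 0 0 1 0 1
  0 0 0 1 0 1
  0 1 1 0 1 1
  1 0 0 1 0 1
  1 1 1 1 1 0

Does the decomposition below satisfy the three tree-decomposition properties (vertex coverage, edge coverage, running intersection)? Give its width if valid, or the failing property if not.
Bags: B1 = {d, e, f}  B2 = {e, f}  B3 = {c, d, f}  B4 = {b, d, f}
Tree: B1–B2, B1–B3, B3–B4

No — vertex a appears in no bag.

A tree decomposition must satisfy three properties: every vertex lies in some bag; for every edge, both endpoints lie together in some bag; and for every vertex, the bags containing it form a connected subtree. Here vertex a appears in no bag, so the decomposition is invalid.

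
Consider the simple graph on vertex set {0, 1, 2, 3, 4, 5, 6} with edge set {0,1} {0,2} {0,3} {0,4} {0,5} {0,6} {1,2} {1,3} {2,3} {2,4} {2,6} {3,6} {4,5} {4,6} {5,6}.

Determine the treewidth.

3

A width-3 tree decomposition is:
Bags: B1 = {0, 4, 5, 6}  B2 = {0, 2, 4, 6}  B3 = {0, 2, 3, 6}  B4 = {0, 1, 2, 3}
Tree: B1–B2, B2–B3, B3–B4
Every bag has size at most 4, so the width is 4 − 1 = 3 and tw(G) ≤ 3. Conversely, {0, 1, 2, 3} is a clique of size 4, and the vertices of any clique must share a bag in every tree decomposition; so some bag has ≥ 4 vertices and tw(G) ≥ 3. Therefore the treewidth is 3.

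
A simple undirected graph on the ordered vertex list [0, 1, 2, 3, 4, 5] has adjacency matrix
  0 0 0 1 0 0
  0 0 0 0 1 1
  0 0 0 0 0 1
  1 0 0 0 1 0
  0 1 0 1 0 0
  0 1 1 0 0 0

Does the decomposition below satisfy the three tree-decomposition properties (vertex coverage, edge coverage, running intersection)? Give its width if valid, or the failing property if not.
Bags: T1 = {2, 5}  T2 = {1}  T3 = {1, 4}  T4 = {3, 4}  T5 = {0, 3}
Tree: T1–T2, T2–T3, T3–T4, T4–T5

No — edge (5,1) lies in no bag.

A tree decomposition must satisfy three properties: every vertex lies in some bag; for every edge, both endpoints lie together in some bag; and for every vertex, the bags containing it form a connected subtree. Here edge (5,1) lies in no bag, so the decomposition is invalid.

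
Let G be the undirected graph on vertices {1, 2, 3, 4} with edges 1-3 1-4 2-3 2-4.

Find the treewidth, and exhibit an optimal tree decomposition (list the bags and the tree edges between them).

Treewidth 2.
Bags: B1 = {1, 3, 4}  B2 = {2, 3, 4}
Tree: B1–B2

Each bag holds 3 vertices, so the decomposition has width 2, which upper-bounds the treewidth. The edges 4–1–3–2–4 form a cycle, so G is not a tree and its treewidth is at least 2. The upper and lower bounds meet at 2, so that is the treewidth.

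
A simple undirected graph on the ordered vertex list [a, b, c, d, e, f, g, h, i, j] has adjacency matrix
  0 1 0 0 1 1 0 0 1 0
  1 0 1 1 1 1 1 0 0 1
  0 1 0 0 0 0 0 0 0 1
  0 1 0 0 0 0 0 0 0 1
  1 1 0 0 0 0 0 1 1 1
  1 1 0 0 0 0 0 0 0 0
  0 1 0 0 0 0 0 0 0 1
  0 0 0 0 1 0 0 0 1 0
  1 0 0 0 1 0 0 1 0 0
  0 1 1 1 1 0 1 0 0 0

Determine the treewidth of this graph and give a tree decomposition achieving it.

Treewidth 2.
One such decomposition:
Bags: B1 = {b, c, j}  B2 = {b, e, j}  B3 = {a, b, e}  B4 = {a, e, i}  B5 = {b, g, j}  B6 = {e, h, i}  B7 = {b, d, j}  B8 = {a, b, f}
Tree: B1–B2, B2–B3, B3–B4, B1–B5, B4–B6, B1–B7, B3–B8

The largest bag has 3 vertices, giving width 2; this decomposition certifies tw(G) ≤ 2. For the lower bound, the 3 vertices {e, h, i} are pairwise adjacent, and any tree decomposition puts a clique entirely inside one bag — forcing width ≥ 2. Therefore the treewidth is 2.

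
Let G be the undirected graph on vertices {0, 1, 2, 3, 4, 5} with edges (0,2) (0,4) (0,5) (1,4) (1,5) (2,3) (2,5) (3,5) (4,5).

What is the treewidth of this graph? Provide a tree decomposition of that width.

Treewidth 2.
One optimal decomposition is:
Bags: B1 = {0, 4, 5}  B2 = {0, 2, 5}  B3 = {1, 4, 5}  B4 = {2, 3, 5}
Tree: B1–B2, B1–B3, B2–B4

Each bag holds 3 vertices, so the decomposition has width 2, which upper-bounds the treewidth. Conversely, {0, 2, 5} is a clique of size 3, and the vertices of any clique must share a bag in every tree decomposition; so some bag has ≥ 3 vertices and tw(G) ≥ 2. Combining the bounds, tw(G) = 2.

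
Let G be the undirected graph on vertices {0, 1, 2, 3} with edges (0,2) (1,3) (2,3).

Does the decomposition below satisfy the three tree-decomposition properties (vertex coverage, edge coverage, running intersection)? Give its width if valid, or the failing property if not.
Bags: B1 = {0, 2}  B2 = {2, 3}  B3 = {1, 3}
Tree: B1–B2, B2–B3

Yes; width 1.

Checking the three conditions: (i) the bags cover all of {0, 1, 2, 3}; (ii) for each edge, some bag contains both endpoints; (iii) the bags containing any fixed vertex form a subtree. All hold, so the decomposition is valid with width 2 − 1 = 1.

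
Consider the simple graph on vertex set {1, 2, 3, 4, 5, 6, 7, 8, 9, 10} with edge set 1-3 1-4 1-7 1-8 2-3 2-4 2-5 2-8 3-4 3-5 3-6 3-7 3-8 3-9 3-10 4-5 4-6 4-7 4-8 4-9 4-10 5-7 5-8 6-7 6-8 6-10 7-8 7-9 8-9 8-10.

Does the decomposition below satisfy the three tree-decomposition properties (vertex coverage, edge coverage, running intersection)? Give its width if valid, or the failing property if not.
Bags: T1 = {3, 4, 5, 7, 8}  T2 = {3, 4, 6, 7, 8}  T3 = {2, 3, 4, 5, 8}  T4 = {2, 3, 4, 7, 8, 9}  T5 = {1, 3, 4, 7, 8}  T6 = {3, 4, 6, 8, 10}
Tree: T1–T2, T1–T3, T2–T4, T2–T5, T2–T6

A tree decomposition must satisfy three properties: every vertex lies in some bag; for every edge, both endpoints lie together in some bag; and for every vertex, the bags containing it form a connected subtree. Here bags containing vertex 2 are not connected in the tree, so the decomposition is invalid.

No — bags containing vertex 2 are not connected in the tree.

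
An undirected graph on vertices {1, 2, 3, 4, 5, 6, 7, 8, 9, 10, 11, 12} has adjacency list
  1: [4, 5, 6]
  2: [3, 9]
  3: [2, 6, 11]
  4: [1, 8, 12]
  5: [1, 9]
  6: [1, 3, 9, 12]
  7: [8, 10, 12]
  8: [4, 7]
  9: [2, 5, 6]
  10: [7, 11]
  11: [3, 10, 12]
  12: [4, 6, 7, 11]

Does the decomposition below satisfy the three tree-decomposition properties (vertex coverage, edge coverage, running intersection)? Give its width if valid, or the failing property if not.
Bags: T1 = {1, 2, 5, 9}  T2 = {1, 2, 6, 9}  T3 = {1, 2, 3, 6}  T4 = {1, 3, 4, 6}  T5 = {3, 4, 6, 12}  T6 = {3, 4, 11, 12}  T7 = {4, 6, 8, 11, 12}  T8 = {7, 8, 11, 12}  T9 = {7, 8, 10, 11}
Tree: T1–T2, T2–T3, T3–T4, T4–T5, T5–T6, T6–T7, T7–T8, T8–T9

A tree decomposition must satisfy three properties: every vertex lies in some bag; for every edge, both endpoints lie together in some bag; and for every vertex, the bags containing it form a connected subtree. Here bags containing vertex 6 are not connected in the tree, so the decomposition is invalid.

No — bags containing vertex 6 are not connected in the tree.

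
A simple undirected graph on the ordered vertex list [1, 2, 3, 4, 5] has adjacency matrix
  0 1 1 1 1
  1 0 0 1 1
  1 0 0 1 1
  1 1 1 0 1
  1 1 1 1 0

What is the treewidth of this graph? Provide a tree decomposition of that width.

The largest bag has 4 vertices, giving width 3; this decomposition certifies tw(G) ≤ 3. For the lower bound, the 4 vertices {1, 2, 4, 5} are pairwise adjacent, and any tree decomposition puts a clique entirely inside one bag — forcing width ≥ 3. Hence tw(G) = 3 exactly.

Treewidth 3.
One optimal decomposition is:
Bags: B1 = {1, 3, 4, 5}  B2 = {1, 2, 4, 5}
Tree: B1–B2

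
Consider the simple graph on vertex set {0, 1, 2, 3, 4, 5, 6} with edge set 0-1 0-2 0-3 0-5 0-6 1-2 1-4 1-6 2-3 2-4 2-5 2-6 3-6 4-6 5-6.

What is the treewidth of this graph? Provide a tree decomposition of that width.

Treewidth 3.
One optimal decomposition is:
Bags: B1 = {0, 1, 2, 6}  B2 = {0, 2, 3, 6}  B3 = {0, 2, 5, 6}  B4 = {1, 2, 4, 6}
Tree: B1–B2, B1–B3, B1–B4

Every bag has size at most 4, so the width is 4 − 1 = 3 and tw(G) ≤ 3. Conversely, {0, 1, 2, 6} is a clique of size 4, and the vertices of any clique must share a bag in every tree decomposition; so some bag has ≥ 4 vertices and tw(G) ≥ 3. The upper and lower bounds meet at 3, so that is the treewidth.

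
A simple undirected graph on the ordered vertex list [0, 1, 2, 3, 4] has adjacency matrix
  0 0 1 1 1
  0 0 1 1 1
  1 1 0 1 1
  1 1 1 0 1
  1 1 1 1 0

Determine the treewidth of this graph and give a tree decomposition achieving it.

Treewidth 3.
One optimal decomposition is:
Bags: B1 = {1, 2, 3, 4}  B2 = {0, 2, 3, 4}
Tree: B1–B2

The largest bag has 4 vertices, giving width 3; this decomposition certifies tw(G) ≤ 3. Conversely, {0, 2, 3, 4} is a clique of size 4, and the vertices of any clique must share a bag in every tree decomposition; so some bag has ≥ 4 vertices and tw(G) ≥ 3. Hence tw(G) = 3 exactly.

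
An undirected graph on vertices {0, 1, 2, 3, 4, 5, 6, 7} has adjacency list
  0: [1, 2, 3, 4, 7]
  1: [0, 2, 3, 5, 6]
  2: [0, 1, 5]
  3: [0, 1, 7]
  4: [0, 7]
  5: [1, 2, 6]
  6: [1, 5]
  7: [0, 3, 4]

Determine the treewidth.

2

A width-2 tree decomposition is:
Bags: B1 = {0, 4, 7}  B2 = {0, 3, 7}  B3 = {0, 1, 3}  B4 = {0, 1, 2}  B5 = {1, 2, 5}  B6 = {1, 5, 6}
Tree: B1–B2, B2–B3, B3–B4, B4–B5, B5–B6
Each bag holds 3 vertices, so the decomposition has width 2, which upper-bounds the treewidth. On the other hand G contains the 3-clique {0, 1, 2}. A clique must lie in a single bag of any decomposition, so no decomposition can have width below 2. The upper and lower bounds meet at 2, so that is the treewidth.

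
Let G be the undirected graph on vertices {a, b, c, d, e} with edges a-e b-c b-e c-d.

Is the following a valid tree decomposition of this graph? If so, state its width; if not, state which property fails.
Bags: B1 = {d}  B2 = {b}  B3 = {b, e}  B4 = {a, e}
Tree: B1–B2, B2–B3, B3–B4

A tree decomposition must satisfy three properties: every vertex lies in some bag; for every edge, both endpoints lie together in some bag; and for every vertex, the bags containing it form a connected subtree. Here vertex c appears in no bag, so the decomposition is invalid.

No — vertex c appears in no bag.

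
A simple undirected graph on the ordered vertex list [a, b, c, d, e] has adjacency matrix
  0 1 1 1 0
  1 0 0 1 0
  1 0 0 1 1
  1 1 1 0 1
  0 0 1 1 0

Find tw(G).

2

A width-2 tree decomposition is:
Bags: B1 = {a, c, d}  B2 = {c, d, e}  B3 = {a, b, d}
Tree: B1–B2, B1–B3
Every bag has size at most 3, so the width is 3 − 1 = 2 and tw(G) ≤ 2. Conversely, {c, d, e} is a clique of size 3, and the vertices of any clique must share a bag in every tree decomposition; so some bag has ≥ 3 vertices and tw(G) ≥ 2. Hence tw(G) = 2 exactly.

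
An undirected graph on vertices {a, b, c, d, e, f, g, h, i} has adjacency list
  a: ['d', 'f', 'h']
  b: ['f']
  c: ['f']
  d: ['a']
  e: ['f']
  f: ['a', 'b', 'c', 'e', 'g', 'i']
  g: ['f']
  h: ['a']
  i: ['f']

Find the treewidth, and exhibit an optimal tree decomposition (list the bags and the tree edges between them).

Every bag has size at most 2, so the width is 2 − 1 = 1 and tw(G) ≤ 1. Since G has at least one edge (e.g. f–a), it is not an edgeless graph, so tw(G) ≥ 1. The upper and lower bounds meet at 1, so that is the treewidth.

Treewidth 1.
Bags: B1 = {a, f}  B2 = {c, f}  B3 = {f, i}  B4 = {a, h}  B5 = {e, f}  B6 = {f, g}  B7 = {b, f}  B8 = {a, d}
Tree: B1–B2, B2–B3, B1–B4, B1–B5, B1–B6, B5–B7, B1–B8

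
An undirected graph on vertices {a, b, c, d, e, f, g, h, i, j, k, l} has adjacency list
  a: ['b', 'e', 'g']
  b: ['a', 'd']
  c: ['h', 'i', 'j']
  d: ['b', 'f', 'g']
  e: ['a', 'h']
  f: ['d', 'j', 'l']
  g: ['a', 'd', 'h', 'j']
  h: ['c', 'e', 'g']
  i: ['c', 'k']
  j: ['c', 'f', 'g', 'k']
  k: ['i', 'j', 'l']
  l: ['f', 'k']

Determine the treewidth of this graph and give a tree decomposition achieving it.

Each bag holds 4 vertices, so the decomposition has width 3, which upper-bounds the treewidth. For the lower bound: the 4 vertex sets {i,k,l}, {f}, {j}, {c,d,g,h} are disjoint, each induces a connected subgraph, and every pair is joined by at least one edge of G. Contracting each set to a single vertex therefore yields K_{4} as a minor, and since treewidth is minor-monotone, tw(G) ≥ tw(K_{4}) = 3. Hence tw(G) = 3 exactly.

Treewidth 3.
Bags: B1 = {f, i, k, l}  B2 = {f, i, j, k}  B3 = {c, f, i, j}  B4 = {c, d, f, j}  B5 = {c, d, g, j}  B6 = {c, d, g, h}  B7 = {b, d, g, h}  B8 = {a, b, g, h}  B9 = {a, b, e, h}
Tree: B1–B2, B2–B3, B3–B4, B4–B5, B5–B6, B6–B7, B7–B8, B8–B9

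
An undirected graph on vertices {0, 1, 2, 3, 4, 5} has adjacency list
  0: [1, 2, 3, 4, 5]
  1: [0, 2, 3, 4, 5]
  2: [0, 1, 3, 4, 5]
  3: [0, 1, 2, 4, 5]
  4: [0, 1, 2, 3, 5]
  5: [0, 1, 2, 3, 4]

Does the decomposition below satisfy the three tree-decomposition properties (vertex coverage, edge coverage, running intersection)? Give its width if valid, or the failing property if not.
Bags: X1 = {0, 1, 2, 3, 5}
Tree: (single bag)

A tree decomposition must satisfy three properties: every vertex lies in some bag; for every edge, both endpoints lie together in some bag; and for every vertex, the bags containing it form a connected subtree. Here vertex 4 appears in no bag, so the decomposition is invalid.

No — vertex 4 appears in no bag.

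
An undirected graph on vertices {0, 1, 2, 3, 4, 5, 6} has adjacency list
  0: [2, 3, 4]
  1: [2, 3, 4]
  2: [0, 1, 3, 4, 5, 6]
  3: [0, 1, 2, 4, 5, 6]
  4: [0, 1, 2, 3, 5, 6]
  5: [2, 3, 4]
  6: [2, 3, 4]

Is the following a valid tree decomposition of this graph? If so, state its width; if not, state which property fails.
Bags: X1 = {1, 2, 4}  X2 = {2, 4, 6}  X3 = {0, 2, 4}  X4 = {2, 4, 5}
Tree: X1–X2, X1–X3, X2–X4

A tree decomposition must satisfy three properties: every vertex lies in some bag; for every edge, both endpoints lie together in some bag; and for every vertex, the bags containing it form a connected subtree. Here vertex 3 appears in no bag, so the decomposition is invalid.

No — vertex 3 appears in no bag.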